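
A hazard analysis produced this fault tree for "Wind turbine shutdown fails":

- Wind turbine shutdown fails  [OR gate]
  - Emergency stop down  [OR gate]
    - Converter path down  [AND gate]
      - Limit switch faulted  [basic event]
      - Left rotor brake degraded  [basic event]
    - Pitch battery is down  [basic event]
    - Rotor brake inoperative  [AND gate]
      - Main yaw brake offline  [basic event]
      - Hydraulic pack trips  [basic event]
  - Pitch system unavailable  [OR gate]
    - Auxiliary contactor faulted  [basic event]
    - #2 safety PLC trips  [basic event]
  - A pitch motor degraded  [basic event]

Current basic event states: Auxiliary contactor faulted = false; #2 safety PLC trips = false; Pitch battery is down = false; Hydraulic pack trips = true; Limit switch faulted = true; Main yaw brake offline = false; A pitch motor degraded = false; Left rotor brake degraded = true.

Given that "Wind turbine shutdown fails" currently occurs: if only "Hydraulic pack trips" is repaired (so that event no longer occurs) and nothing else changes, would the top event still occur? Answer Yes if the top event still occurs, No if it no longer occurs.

Yes

Counterfactual: set "Hydraulic pack trips" to not occurred.
Converter path down [AND]: Limit switch faulted=occurs, Left rotor brake degraded=occurs → all inputs occur → occurs.
Rotor brake inoperative [AND]: Main yaw brake offline=not, Hydraulic pack trips=not → not all inputs occur → does not occur.
Emergency stop down [OR]: Converter path down=occurs, Pitch battery is down=not, Rotor brake inoperative=not → at least one input occurs → occurs.
Pitch system unavailable [OR]: Auxiliary contactor faulted=not, #2 safety PLC trips=not → no input occurs → does not occur.
Wind turbine shutdown fails [OR]: Emergency stop down=occurs, Pitch system unavailable=not, A pitch motor degraded=not → at least one input occurs → occurs.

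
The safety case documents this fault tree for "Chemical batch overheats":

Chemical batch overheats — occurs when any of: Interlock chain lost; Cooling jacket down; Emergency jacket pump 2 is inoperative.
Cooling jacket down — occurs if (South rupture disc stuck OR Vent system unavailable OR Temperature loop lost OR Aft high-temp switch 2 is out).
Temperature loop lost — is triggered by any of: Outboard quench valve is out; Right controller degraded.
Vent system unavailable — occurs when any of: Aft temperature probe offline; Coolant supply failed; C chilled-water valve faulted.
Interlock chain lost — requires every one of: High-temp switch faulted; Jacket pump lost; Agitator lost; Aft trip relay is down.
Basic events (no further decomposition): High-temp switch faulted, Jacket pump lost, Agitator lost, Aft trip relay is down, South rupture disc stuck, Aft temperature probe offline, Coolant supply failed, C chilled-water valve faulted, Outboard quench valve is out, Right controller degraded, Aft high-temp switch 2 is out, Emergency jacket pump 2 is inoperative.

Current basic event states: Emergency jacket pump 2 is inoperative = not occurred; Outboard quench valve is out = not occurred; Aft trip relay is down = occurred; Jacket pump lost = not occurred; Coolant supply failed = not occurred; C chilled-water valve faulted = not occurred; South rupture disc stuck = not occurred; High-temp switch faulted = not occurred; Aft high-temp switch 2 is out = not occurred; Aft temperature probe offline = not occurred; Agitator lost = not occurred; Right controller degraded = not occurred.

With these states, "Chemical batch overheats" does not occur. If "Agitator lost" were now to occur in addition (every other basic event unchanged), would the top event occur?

No

Counterfactual: set "Agitator lost" to occurred.
Interlock chain lost [AND]: High-temp switch faulted=not, Jacket pump lost=not, Agitator lost=occurs, Aft trip relay is down=occurs → not all inputs occur → does not occur.
Vent system unavailable [OR]: Aft temperature probe offline=not, Coolant supply failed=not, C chilled-water valve faulted=not → no input occurs → does not occur.
Temperature loop lost [OR]: Outboard quench valve is out=not, Right controller degraded=not → no input occurs → does not occur.
Cooling jacket down [OR]: South rupture disc stuck=not, Vent system unavailable=not, Temperature loop lost=not, Aft high-temp switch 2 is out=not → no input occurs → does not occur.
Chemical batch overheats [OR]: Interlock chain lost=not, Cooling jacket down=not, Emergency jacket pump 2 is inoperative=not → no input occurs → does not occur.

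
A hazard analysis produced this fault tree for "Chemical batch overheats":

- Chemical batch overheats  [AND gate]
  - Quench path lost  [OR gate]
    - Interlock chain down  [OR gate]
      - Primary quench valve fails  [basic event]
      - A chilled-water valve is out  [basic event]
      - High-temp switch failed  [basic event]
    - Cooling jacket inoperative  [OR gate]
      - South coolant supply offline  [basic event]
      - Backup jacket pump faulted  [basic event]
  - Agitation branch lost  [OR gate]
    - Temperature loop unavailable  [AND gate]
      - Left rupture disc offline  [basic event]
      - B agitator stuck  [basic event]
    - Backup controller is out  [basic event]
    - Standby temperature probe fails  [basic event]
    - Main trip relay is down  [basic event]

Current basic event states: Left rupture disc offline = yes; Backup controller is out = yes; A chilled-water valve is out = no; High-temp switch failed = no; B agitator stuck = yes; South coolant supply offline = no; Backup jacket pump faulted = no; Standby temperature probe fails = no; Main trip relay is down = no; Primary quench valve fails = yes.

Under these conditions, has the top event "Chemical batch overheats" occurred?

Interlock chain down [OR]: Primary quench valve fails=occurs, A chilled-water valve is out=not, High-temp switch failed=not → at least one input occurs → occurs.
Cooling jacket inoperative [OR]: South coolant supply offline=not, Backup jacket pump faulted=not → no input occurs → does not occur.
Quench path lost [OR]: Interlock chain down=occurs, Cooling jacket inoperative=not → at least one input occurs → occurs.
Temperature loop unavailable [AND]: Left rupture disc offline=occurs, B agitator stuck=occurs → all inputs occur → occurs.
Agitation branch lost [OR]: Temperature loop unavailable=occurs, Backup controller is out=occurs, Standby temperature probe fails=not, Main trip relay is down=not → at least one input occurs → occurs.
Chemical batch overheats [AND]: Quench path lost=occurs, Agitation branch lost=occurs → all inputs occur → occurs.

Yes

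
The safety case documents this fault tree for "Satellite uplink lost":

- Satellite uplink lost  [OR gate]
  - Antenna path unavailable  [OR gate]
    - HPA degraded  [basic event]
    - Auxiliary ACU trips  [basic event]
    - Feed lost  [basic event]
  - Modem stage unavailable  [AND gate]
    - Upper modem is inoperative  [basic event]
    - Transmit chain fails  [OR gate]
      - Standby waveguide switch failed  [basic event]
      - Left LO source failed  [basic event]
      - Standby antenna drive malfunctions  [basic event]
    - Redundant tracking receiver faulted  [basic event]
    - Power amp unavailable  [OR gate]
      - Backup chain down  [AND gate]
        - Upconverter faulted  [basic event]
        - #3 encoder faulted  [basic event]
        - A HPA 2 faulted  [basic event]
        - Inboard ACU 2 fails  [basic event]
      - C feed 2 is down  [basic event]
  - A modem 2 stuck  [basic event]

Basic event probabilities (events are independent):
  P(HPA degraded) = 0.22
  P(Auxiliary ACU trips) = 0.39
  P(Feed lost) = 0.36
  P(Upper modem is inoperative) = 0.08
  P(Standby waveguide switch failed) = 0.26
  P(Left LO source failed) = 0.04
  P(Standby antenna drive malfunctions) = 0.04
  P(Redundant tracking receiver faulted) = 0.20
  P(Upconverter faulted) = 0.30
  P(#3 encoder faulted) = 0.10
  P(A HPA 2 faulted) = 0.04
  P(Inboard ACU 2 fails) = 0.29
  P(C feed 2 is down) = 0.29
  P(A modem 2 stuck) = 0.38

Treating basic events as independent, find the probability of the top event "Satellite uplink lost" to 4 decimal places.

0.8115

P(Antenna path unavailable) [OR] = 1 − (1−0.22) × (1−0.39) × (1−0.36) = 0.695488
P(Transmit chain fails) [OR] = 1 − (1−0.26) × (1−0.04) × (1−0.04) = 0.318016
P(Backup chain down) [AND] = 0.30 × 0.10 × 0.04 × 0.29 = 0.000348
P(Power amp unavailable) [OR] = 1 − (1−0.000348) × (1−0.29) = 0.290247
P(Modem stage unavailable) [AND] = 0.08 × 0.318016 × 0.20 × 0.290247 = 0.001477
P(Satellite uplink lost) [OR] = 1 − (1−0.695488) × (1−0.001477) × (1−0.38) = 0.811481
Rounded to 4 decimal places: P(Satellite uplink lost) ≈ 0.8115.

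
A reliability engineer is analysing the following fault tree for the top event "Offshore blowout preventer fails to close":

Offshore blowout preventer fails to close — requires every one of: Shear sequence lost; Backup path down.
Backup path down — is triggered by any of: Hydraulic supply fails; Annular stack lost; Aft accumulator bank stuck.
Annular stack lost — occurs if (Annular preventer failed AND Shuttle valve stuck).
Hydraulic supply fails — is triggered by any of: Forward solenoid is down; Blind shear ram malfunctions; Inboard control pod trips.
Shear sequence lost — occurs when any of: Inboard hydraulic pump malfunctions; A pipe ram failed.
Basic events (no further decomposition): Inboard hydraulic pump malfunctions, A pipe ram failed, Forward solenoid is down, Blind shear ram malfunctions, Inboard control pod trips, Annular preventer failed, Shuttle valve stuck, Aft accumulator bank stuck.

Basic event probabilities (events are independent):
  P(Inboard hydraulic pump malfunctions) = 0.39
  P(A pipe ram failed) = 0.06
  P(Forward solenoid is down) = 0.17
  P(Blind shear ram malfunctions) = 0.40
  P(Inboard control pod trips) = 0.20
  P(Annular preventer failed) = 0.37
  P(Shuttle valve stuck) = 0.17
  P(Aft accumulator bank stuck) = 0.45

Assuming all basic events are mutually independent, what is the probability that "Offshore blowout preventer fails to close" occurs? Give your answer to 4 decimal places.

0.3390

P(Shear sequence lost) [OR] = 1 − (1−0.39) × (1−0.06) = 0.426600
P(Hydraulic supply fails) [OR] = 1 − (1−0.17) × (1−0.40) × (1−0.20) = 0.601600
P(Annular stack lost) [AND] = 0.37 × 0.17 = 0.062900
P(Backup path down) [OR] = 1 − (1−0.601600) × (1−0.062900) × (1−0.45) = 0.794663
P(Offshore blowout preventer fails to close) [AND] = 0.426600 × 0.794663 = 0.339003
Rounded to 4 decimal places: P(Offshore blowout preventer fails to close) ≈ 0.3390.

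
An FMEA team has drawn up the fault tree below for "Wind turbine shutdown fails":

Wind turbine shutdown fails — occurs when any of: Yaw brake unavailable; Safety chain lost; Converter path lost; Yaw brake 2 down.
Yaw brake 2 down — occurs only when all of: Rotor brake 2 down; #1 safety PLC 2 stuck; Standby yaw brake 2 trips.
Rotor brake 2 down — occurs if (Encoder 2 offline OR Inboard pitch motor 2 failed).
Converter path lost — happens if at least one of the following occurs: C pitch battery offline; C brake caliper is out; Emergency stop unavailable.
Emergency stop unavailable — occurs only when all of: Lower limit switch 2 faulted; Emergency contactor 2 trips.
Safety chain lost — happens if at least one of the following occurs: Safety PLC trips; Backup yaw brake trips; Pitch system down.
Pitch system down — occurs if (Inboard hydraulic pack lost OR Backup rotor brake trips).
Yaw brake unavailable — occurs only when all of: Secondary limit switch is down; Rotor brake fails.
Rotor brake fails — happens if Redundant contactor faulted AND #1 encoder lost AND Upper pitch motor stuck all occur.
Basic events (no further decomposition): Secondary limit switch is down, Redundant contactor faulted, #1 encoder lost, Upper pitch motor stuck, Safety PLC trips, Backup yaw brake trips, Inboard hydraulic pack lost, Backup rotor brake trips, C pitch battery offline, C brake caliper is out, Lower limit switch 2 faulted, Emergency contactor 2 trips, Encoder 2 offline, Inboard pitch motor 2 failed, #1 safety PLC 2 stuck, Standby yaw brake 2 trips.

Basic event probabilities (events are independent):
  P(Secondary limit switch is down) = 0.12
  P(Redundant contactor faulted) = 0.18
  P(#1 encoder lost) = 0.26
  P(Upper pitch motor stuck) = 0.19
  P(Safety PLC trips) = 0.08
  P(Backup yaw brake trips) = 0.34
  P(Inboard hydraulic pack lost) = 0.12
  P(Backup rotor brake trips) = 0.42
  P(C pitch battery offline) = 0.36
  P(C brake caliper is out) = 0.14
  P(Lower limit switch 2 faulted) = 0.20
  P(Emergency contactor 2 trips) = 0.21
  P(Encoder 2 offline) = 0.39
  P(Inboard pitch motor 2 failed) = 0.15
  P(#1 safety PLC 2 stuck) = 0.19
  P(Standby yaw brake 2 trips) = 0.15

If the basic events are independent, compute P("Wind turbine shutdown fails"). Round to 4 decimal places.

P(Rotor brake fails) [AND] = 0.18 × 0.26 × 0.19 = 0.008892
P(Yaw brake unavailable) [AND] = 0.12 × 0.008892 = 0.001067
P(Pitch system down) [OR] = 1 − (1−0.12) × (1−0.42) = 0.489600
P(Safety chain lost) [OR] = 1 − (1−0.08) × (1−0.34) × (1−0.489600) = 0.690085
P(Emergency stop unavailable) [AND] = 0.20 × 0.21 = 0.042000
P(Converter path lost) [OR] = 1 − (1−0.36) × (1−0.14) × (1−0.042000) = 0.472717
P(Rotor brake 2 down) [OR] = 1 − (1−0.39) × (1−0.15) = 0.481500
P(Yaw brake 2 down) [AND] = 0.481500 × 0.19 × 0.15 = 0.013723
P(Wind turbine shutdown fails) [OR] = 1 − (1−0.001067) × (1−0.690085) × (1−0.472717) × (1−0.013723) = 0.839002
Rounded to 4 decimal places: P(Wind turbine shutdown fails) ≈ 0.8390.

0.8390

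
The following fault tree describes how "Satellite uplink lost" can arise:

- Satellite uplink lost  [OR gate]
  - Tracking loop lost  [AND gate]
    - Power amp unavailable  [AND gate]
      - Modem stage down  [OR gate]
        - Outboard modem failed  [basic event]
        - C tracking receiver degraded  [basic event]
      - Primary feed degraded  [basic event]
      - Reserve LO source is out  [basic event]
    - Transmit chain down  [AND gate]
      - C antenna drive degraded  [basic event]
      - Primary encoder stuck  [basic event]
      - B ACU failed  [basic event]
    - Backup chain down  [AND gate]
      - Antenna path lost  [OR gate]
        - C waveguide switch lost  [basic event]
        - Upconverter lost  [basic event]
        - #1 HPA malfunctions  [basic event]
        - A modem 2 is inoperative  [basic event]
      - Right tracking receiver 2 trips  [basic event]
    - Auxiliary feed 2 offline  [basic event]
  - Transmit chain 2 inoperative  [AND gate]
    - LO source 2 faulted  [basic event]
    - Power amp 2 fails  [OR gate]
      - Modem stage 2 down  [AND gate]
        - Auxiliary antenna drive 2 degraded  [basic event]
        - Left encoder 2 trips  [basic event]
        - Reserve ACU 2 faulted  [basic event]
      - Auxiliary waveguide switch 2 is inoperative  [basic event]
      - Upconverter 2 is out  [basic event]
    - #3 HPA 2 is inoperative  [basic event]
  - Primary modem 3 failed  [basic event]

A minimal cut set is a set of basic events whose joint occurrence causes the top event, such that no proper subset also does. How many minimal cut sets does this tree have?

Modem stage down [OR]: union of children's cut sets → 2 cut set(s).
Power amp unavailable [AND]: one cut set from each child combined → 2 × 1 × 1 = 2 cut set(s).
Transmit chain down [AND]: one cut set from each child combined → 1 × 1 × 1 = 1 cut set(s).
Antenna path lost [OR]: union of children's cut sets → 4 cut set(s).
Backup chain down [AND]: one cut set from each child combined → 4 × 1 = 4 cut set(s).
Tracking loop lost [AND]: one cut set from each child combined → 2 × 1 × 4 × 1 = 8 cut set(s).
Modem stage 2 down [AND]: one cut set from each child combined → 1 × 1 × 1 = 1 cut set(s).
Power amp 2 fails [OR]: union of children's cut sets → 3 cut set(s).
Transmit chain 2 inoperative [AND]: one cut set from each child combined → 1 × 3 × 1 = 3 cut set(s).
Satellite uplink lost [OR]: union of children's cut sets → 12 cut set(s).

12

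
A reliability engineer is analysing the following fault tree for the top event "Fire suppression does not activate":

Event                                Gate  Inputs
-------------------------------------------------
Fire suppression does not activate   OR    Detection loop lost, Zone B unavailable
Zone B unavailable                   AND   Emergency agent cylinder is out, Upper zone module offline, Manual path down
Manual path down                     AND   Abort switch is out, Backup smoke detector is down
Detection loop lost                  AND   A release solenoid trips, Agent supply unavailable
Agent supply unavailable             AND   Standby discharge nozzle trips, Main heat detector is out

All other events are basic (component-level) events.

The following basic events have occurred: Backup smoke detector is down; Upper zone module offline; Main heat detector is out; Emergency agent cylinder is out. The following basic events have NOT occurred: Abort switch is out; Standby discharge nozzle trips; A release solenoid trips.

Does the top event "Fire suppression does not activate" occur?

No

Agent supply unavailable [AND]: Standby discharge nozzle trips=not, Main heat detector is out=occurs → not all inputs occur → does not occur.
Detection loop lost [AND]: A release solenoid trips=not, Agent supply unavailable=not → not all inputs occur → does not occur.
Manual path down [AND]: Abort switch is out=not, Backup smoke detector is down=occurs → not all inputs occur → does not occur.
Zone B unavailable [AND]: Emergency agent cylinder is out=occurs, Upper zone module offline=occurs, Manual path down=not → not all inputs occur → does not occur.
Fire suppression does not activate [OR]: Detection loop lost=not, Zone B unavailable=not → no input occurs → does not occur.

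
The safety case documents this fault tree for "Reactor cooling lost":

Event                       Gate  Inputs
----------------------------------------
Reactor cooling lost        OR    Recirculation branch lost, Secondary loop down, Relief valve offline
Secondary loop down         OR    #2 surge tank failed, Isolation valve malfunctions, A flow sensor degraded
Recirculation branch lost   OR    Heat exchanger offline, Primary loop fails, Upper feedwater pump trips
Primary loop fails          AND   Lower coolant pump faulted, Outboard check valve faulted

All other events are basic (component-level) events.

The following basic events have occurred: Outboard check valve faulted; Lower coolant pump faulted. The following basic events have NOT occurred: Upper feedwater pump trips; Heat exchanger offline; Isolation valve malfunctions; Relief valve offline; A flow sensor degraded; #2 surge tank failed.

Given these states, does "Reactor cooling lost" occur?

Primary loop fails [AND]: Lower coolant pump faulted=occurs, Outboard check valve faulted=occurs → all inputs occur → occurs.
Recirculation branch lost [OR]: Heat exchanger offline=not, Primary loop fails=occurs, Upper feedwater pump trips=not → at least one input occurs → occurs.
Secondary loop down [OR]: #2 surge tank failed=not, Isolation valve malfunctions=not, A flow sensor degraded=not → no input occurs → does not occur.
Reactor cooling lost [OR]: Recirculation branch lost=occurs, Secondary loop down=not, Relief valve offline=not → at least one input occurs → occurs.

Yes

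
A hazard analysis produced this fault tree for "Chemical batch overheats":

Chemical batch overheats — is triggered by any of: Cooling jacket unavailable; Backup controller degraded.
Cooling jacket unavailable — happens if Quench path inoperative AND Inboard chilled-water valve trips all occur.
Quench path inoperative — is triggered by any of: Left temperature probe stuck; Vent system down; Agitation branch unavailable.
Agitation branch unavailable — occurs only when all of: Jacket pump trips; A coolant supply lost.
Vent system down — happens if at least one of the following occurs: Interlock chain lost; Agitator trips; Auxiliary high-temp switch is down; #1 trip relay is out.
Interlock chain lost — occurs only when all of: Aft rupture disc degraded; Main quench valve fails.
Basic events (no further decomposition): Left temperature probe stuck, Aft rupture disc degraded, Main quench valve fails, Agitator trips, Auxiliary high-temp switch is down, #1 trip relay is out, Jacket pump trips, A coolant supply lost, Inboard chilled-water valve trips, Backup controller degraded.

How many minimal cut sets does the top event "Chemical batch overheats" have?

7

Interlock chain lost [AND]: one cut set from each child combined → 1 × 1 = 1 cut set(s).
Vent system down [OR]: union of children's cut sets → 4 cut set(s).
Agitation branch unavailable [AND]: one cut set from each child combined → 1 × 1 = 1 cut set(s).
Quench path inoperative [OR]: union of children's cut sets → 6 cut set(s).
Cooling jacket unavailable [AND]: one cut set from each child combined → 6 × 1 = 6 cut set(s).
Chemical batch overheats [OR]: union of children's cut sets → 7 cut set(s).
Minimal cut sets: {Inboard chilled-water valve trips, Left temperature probe stuck}; {Aft rupture disc degraded, Inboard chilled-water valve trips, Main quench valve fails}; {Agitator trips, Inboard chilled-water valve trips}; {Auxiliary high-temp switch is down, Inboard chilled-water valve trips}; {#1 trip relay is out, Inboard chilled-water valve trips}; {A coolant supply lost, Inboard chilled-water valve trips, Jacket pump trips}; {Backup controller degraded}.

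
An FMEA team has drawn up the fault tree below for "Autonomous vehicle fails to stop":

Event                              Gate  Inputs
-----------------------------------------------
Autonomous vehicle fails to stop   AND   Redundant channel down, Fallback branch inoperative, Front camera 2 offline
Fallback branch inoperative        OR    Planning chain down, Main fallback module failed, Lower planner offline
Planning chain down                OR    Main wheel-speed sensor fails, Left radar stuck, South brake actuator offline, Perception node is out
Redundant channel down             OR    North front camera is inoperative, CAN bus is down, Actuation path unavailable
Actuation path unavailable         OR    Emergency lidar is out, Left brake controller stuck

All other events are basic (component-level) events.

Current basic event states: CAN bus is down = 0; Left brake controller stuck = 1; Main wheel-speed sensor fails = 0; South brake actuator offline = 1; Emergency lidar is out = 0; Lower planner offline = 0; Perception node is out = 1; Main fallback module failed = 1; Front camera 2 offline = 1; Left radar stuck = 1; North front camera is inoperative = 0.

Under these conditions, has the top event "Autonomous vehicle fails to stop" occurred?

Actuation path unavailable [OR]: Emergency lidar is out=not, Left brake controller stuck=occurs → at least one input occurs → occurs.
Redundant channel down [OR]: North front camera is inoperative=not, CAN bus is down=not, Actuation path unavailable=occurs → at least one input occurs → occurs.
Planning chain down [OR]: Main wheel-speed sensor fails=not, Left radar stuck=occurs, South brake actuator offline=occurs, Perception node is out=occurs → at least one input occurs → occurs.
Fallback branch inoperative [OR]: Planning chain down=occurs, Main fallback module failed=occurs, Lower planner offline=not → at least one input occurs → occurs.
Autonomous vehicle fails to stop [AND]: Redundant channel down=occurs, Fallback branch inoperative=occurs, Front camera 2 offline=occurs → all inputs occur → occurs.

Yes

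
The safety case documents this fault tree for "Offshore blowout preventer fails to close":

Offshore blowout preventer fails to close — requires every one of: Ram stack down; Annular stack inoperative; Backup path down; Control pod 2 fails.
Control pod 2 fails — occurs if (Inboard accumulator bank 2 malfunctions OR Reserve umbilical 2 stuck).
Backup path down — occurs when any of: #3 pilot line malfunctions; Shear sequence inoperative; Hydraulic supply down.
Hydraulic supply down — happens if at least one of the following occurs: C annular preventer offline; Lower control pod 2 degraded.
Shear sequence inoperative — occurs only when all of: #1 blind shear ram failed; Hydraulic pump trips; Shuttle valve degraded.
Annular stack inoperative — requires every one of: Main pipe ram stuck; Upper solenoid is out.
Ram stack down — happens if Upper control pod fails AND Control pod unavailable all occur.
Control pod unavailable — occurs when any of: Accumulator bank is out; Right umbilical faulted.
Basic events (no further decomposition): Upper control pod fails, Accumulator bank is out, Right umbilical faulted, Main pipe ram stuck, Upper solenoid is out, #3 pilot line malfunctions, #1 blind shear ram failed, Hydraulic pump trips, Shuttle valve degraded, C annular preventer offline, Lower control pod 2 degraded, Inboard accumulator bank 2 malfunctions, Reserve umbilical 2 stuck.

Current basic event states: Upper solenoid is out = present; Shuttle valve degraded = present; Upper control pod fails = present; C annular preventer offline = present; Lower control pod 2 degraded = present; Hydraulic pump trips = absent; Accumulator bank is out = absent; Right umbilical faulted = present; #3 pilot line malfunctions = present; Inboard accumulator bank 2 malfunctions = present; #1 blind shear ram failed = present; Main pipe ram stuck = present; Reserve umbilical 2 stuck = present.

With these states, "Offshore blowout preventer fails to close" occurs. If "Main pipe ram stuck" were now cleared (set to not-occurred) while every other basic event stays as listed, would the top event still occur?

Counterfactual: set "Main pipe ram stuck" to not occurred.
Control pod unavailable [OR]: Accumulator bank is out=not, Right umbilical faulted=occurs → at least one input occurs → occurs.
Ram stack down [AND]: Upper control pod fails=occurs, Control pod unavailable=occurs → all inputs occur → occurs.
Annular stack inoperative [AND]: Main pipe ram stuck=not, Upper solenoid is out=occurs → not all inputs occur → does not occur.
Shear sequence inoperative [AND]: #1 blind shear ram failed=occurs, Hydraulic pump trips=not, Shuttle valve degraded=occurs → not all inputs occur → does not occur.
Hydraulic supply down [OR]: C annular preventer offline=occurs, Lower control pod 2 degraded=occurs → at least one input occurs → occurs.
Backup path down [OR]: #3 pilot line malfunctions=occurs, Shear sequence inoperative=not, Hydraulic supply down=occurs → at least one input occurs → occurs.
Control pod 2 fails [OR]: Inboard accumulator bank 2 malfunctions=occurs, Reserve umbilical 2 stuck=occurs → at least one input occurs → occurs.
Offshore blowout preventer fails to close [AND]: Ram stack down=occurs, Annular stack inoperative=not, Backup path down=occurs, Control pod 2 fails=occurs → not all inputs occur → does not occur.

No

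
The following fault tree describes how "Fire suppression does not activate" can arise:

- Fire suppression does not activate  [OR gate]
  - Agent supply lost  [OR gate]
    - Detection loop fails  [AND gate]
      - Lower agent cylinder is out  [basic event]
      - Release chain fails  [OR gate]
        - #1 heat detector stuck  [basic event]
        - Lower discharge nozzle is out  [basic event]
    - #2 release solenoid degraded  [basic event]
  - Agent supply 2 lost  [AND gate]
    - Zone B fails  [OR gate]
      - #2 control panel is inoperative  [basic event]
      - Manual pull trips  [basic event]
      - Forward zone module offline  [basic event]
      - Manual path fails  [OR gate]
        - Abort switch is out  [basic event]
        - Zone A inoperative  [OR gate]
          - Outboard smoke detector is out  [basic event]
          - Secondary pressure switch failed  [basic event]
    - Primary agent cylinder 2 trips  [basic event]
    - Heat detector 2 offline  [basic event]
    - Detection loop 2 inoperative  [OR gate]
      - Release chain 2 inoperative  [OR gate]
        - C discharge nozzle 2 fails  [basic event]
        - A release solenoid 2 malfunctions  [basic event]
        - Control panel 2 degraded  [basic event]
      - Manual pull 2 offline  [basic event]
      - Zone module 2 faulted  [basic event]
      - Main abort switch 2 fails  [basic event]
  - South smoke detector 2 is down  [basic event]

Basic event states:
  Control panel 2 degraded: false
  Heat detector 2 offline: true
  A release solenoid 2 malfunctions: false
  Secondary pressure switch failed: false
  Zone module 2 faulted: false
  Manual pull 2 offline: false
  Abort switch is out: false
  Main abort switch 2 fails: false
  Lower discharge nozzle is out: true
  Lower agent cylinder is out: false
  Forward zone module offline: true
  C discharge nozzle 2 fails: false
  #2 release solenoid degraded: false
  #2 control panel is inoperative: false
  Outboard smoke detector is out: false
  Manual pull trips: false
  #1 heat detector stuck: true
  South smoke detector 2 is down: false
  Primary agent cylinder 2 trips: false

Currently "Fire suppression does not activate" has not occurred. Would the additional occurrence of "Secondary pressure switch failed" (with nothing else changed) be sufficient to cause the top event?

No

Counterfactual: set "Secondary pressure switch failed" to occurred.
Release chain fails [OR]: #1 heat detector stuck=occurs, Lower discharge nozzle is out=occurs → at least one input occurs → occurs.
Detection loop fails [AND]: Lower agent cylinder is out=not, Release chain fails=occurs → not all inputs occur → does not occur.
Agent supply lost [OR]: Detection loop fails=not, #2 release solenoid degraded=not → no input occurs → does not occur.
Zone A inoperative [OR]: Outboard smoke detector is out=not, Secondary pressure switch failed=occurs → at least one input occurs → occurs.
Manual path fails [OR]: Abort switch is out=not, Zone A inoperative=occurs → at least one input occurs → occurs.
Zone B fails [OR]: #2 control panel is inoperative=not, Manual pull trips=not, Forward zone module offline=occurs, Manual path fails=occurs → at least one input occurs → occurs.
Release chain 2 inoperative [OR]: C discharge nozzle 2 fails=not, A release solenoid 2 malfunctions=not, Control panel 2 degraded=not → no input occurs → does not occur.
Detection loop 2 inoperative [OR]: Release chain 2 inoperative=not, Manual pull 2 offline=not, Zone module 2 faulted=not, Main abort switch 2 fails=not → no input occurs → does not occur.
Agent supply 2 lost [AND]: Zone B fails=occurs, Primary agent cylinder 2 trips=not, Heat detector 2 offline=occurs, Detection loop 2 inoperative=not → not all inputs occur → does not occur.
Fire suppression does not activate [OR]: Agent supply lost=not, Agent supply 2 lost=not, South smoke detector 2 is down=not → no input occurs → does not occur.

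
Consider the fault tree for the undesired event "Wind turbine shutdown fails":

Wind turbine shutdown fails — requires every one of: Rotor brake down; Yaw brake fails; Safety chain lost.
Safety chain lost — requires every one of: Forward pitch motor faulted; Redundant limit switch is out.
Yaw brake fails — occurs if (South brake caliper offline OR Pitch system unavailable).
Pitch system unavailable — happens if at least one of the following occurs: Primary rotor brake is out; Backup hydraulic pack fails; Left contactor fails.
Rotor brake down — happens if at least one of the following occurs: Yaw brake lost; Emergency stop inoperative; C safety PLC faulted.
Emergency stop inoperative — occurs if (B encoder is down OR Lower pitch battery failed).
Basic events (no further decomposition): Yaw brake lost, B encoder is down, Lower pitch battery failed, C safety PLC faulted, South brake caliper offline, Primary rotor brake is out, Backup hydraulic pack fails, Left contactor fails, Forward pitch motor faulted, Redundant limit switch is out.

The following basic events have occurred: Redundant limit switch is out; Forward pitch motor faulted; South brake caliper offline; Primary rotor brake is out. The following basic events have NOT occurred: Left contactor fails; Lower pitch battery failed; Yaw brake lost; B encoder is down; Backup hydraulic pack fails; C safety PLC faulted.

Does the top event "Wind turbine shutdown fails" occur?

No

Emergency stop inoperative [OR]: B encoder is down=not, Lower pitch battery failed=not → no input occurs → does not occur.
Rotor brake down [OR]: Yaw brake lost=not, Emergency stop inoperative=not, C safety PLC faulted=not → no input occurs → does not occur.
Pitch system unavailable [OR]: Primary rotor brake is out=occurs, Backup hydraulic pack fails=not, Left contactor fails=not → at least one input occurs → occurs.
Yaw brake fails [OR]: South brake caliper offline=occurs, Pitch system unavailable=occurs → at least one input occurs → occurs.
Safety chain lost [AND]: Forward pitch motor faulted=occurs, Redundant limit switch is out=occurs → all inputs occur → occurs.
Wind turbine shutdown fails [AND]: Rotor brake down=not, Yaw brake fails=occurs, Safety chain lost=occurs → not all inputs occur → does not occur.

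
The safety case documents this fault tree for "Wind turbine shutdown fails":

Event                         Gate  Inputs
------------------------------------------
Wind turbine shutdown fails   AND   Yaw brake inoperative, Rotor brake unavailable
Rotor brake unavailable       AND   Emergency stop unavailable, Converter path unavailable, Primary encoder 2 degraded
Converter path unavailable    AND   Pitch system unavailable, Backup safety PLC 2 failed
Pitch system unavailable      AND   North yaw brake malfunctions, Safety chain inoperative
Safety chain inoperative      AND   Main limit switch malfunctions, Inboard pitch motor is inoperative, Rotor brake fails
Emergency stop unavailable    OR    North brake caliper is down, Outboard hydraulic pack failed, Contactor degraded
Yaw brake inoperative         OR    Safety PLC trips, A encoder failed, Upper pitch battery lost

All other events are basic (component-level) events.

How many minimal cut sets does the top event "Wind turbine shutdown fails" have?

9

Yaw brake inoperative [OR]: union of children's cut sets → 3 cut set(s).
Emergency stop unavailable [OR]: union of children's cut sets → 3 cut set(s).
Safety chain inoperative [AND]: one cut set from each child combined → 1 × 1 × 1 = 1 cut set(s).
Pitch system unavailable [AND]: one cut set from each child combined → 1 × 1 = 1 cut set(s).
Converter path unavailable [AND]: one cut set from each child combined → 1 × 1 = 1 cut set(s).
Rotor brake unavailable [AND]: one cut set from each child combined → 3 × 1 × 1 = 3 cut set(s).
Wind turbine shutdown fails [AND]: one cut set from each child combined → 3 × 3 = 9 cut set(s).
Minimal cut sets: {Backup safety PLC 2 failed, Inboard pitch motor is inoperative, Main limit switch malfunctions, North brake caliper is down, North yaw brake malfunctions, Primary encoder 2 degraded, Rotor brake fails, Safety PLC trips}; {Backup safety PLC 2 failed, Inboard pitch motor is inoperative, Main limit switch malfunctions, North yaw brake malfunctions, Outboard hydraulic pack failed, Primary encoder 2 degraded, Rotor brake fails, Safety PLC trips}; {Backup safety PLC 2 failed, Contactor degraded, Inboard pitch motor is inoperative, Main limit switch malfunctions, North yaw brake malfunctions, Primary encoder 2 degraded, Rotor brake fails, Safety PLC trips}; {A encoder failed, Backup safety PLC 2 failed, Inboard pitch motor is inoperative, Main limit switch malfunctions, North brake caliper is down, North yaw brake malfunctions, Primary encoder 2 degraded, Rotor brake fails}; {A encoder failed, Backup safety PLC 2 failed, Inboard pitch motor is inoperative, Main limit switch malfunctions, North yaw brake malfunctions, Outboard hydraulic pack failed, Primary encoder 2 degraded, Rotor brake fails}; {A encoder failed, Backup safety PLC 2 failed, Contactor degraded, Inboard pitch motor is inoperative, Main limit switch malfunctions, North yaw brake malfunctions, Primary encoder 2 degraded, Rotor brake fails}; {Backup safety PLC 2 failed, Inboard pitch motor is inoperative, Main limit switch malfunctions, North brake caliper is down, North yaw brake malfunctions, Primary encoder 2 degraded, Rotor brake fails, Upper pitch battery lost}; {Backup safety PLC 2 failed, Inboard pitch motor is inoperative, Main limit switch malfunctions, North yaw brake malfunctions, Outboard hydraulic pack failed, Primary encoder 2 degraded, Rotor brake fails, Upper pitch battery lost}; {Backup safety PLC 2 failed, Contactor degraded, Inboard pitch motor is inoperative, Main limit switch malfunctions, North yaw brake malfunctions, Primary encoder 2 degraded, Rotor brake fails, Upper pitch battery lost}.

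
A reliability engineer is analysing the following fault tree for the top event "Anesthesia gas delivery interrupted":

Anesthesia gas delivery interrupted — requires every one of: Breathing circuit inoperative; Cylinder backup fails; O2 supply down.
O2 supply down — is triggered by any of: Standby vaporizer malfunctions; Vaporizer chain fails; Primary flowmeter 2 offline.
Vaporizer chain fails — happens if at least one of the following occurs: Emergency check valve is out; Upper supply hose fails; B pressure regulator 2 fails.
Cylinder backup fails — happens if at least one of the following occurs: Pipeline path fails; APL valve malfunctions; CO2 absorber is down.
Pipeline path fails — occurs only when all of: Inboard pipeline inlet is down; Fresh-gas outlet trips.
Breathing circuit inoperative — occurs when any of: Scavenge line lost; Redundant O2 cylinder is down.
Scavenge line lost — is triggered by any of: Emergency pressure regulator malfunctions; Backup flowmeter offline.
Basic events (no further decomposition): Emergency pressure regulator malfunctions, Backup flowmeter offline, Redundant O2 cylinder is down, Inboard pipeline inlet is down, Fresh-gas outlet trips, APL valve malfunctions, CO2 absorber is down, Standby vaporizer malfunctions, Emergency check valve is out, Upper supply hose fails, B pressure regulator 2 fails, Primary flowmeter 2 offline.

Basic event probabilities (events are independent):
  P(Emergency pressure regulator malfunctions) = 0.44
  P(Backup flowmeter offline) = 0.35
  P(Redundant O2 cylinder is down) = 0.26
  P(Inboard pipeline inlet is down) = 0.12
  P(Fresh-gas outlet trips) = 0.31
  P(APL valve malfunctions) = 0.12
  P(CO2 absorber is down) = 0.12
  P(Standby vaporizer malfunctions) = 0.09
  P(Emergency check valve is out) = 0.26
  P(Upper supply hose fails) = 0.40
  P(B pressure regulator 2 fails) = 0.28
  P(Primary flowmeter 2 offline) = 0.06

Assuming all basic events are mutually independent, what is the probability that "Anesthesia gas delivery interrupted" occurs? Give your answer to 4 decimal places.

0.1351

P(Scavenge line lost) [OR] = 1 − (1−0.44) × (1−0.35) = 0.636000
P(Breathing circuit inoperative) [OR] = 1 − (1−0.636000) × (1−0.26) = 0.730640
P(Pipeline path fails) [AND] = 0.12 × 0.31 = 0.037200
P(Cylinder backup fails) [OR] = 1 − (1−0.037200) × (1−0.12) × (1−0.12) = 0.254408
P(Vaporizer chain fails) [OR] = 1 − (1−0.26) × (1−0.40) × (1−0.28) = 0.680320
P(O2 supply down) [OR] = 1 − (1−0.09) × (1−0.680320) × (1−0.06) = 0.726546
P(Anesthesia gas delivery interrupted) [AND] = 0.730640 × 0.254408 × 0.726546 = 0.135051
Rounded to 4 decimal places: P(Anesthesia gas delivery interrupted) ≈ 0.1351.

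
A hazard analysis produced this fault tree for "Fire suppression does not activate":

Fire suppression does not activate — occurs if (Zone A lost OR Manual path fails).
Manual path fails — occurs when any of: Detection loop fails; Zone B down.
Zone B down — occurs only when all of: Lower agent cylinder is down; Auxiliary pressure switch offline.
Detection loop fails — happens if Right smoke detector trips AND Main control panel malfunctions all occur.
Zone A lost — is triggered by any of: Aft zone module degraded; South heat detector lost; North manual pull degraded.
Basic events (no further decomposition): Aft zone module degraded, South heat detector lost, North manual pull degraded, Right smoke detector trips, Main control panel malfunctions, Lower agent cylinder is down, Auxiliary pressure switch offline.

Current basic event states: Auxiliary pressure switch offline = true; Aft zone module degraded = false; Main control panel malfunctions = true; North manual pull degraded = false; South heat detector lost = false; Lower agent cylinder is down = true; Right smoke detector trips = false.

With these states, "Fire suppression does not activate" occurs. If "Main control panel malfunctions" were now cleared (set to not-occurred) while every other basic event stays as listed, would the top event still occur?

Counterfactual: set "Main control panel malfunctions" to not occurred.
Zone A lost [OR]: Aft zone module degraded=not, South heat detector lost=not, North manual pull degraded=not → no input occurs → does not occur.
Detection loop fails [AND]: Right smoke detector trips=not, Main control panel malfunctions=not → not all inputs occur → does not occur.
Zone B down [AND]: Lower agent cylinder is down=occurs, Auxiliary pressure switch offline=occurs → all inputs occur → occurs.
Manual path fails [OR]: Detection loop fails=not, Zone B down=occurs → at least one input occurs → occurs.
Fire suppression does not activate [OR]: Zone A lost=not, Manual path fails=occurs → at least one input occurs → occurs.

Yes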